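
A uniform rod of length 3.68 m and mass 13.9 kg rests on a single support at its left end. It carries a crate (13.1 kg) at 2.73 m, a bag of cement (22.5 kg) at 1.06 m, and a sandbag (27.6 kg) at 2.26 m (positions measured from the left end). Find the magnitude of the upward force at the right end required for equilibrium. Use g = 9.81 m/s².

Sum moments about the left end (the unknown pivot reaction has zero arm there).
Beam weight: 13.9 × 9.81 = 136.4 N down at 1.84 m → arm 1.84 m, τ = 136.4 × 1.84 = 251 N·m clockwise.
Crate: 13.1 × 9.81 = 128.5 N down at 2.73 m → arm 2.73 m, τ = 128.5 × 2.73 = 350.8 N·m clockwise.
Bag of cement: 22.5 × 9.81 = 220.7 N down at 1.06 m → arm 1.06 m, τ = 220.7 × 1.06 = 233.9 N·m clockwise.
Sandbag: 27.6 × 9.81 = 270.8 N down at 2.26 m → arm 2.26 m, τ = 270.8 × 2.26 = 612 N·m clockwise.
Net moment of the loads = 1448 N·m clockwise.
The upward force F acts at the right end, arm 3.68 m, giving F × 3.68 counterclockwise.
Balancing moments: F × 3.68 = 1448, giving F = 1448 / 3.68 = 393 N.

F ≈ 393 N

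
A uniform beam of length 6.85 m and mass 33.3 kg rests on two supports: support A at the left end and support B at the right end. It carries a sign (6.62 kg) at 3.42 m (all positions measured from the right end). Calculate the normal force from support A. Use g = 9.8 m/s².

R_A ≈ 196 N

Taking torques about support B:
Beam weight: 33.3 × 9.8 = 326.3 N down at 3.425 m → arm 3.425 m, τ = 326.3 × 3.425 = 1118 N·m counterclockwise.
Sign: 6.62 × 9.8 = 64.88 N down at 3.42 m → arm 3.42 m, τ = 64.88 × 3.42 = 221.9 N·m counterclockwise.
Net load moment about support B = 1340 N·m counterclockwise.
Reaction R at support A is upward at 6.85 m, arm 6.85 m → moment R × 6.85 clockwise.
Στ = 0 ⇒ R × 6.85 = 1340 ⇒ R = 196 N.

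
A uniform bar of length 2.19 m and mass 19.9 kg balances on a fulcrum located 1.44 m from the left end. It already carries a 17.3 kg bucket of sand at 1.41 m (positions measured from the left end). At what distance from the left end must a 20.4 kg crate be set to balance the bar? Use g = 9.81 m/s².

x ≈ 1.8 m from the left end

About the fulcrum (at 1.44 m from the left end):
Beam weight: 19.9 × 9.81 = 195.2 N down at 1.095 m → arm 0.345 m, τ = 195.2 × 0.345 = 67.34 N·m counterclockwise.
Bucket of sand: 17.3 × 9.81 = 169.7 N down at 1.41 m → arm 0.03 m, τ = 169.7 × 0.03 = 5.091 N·m counterclockwise.
Net moment of existing loads = 72.43 N·m counterclockwise.
The crate weighs 20.4 × 9.81 = 200.1 N and must supply an equal clockwise moment, so its lever arm about the fulcrum is 72.43 / 200.1 = 0.362 m.
That puts it at 1.44 + 0.362 = 1.8 m from the left end.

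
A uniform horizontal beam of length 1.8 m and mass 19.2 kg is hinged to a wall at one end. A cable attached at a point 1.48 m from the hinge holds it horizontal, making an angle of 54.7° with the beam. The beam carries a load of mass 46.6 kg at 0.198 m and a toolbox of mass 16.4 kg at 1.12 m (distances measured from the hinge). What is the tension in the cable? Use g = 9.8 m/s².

T ≈ 364 N

Sum moments about the hinge (the unknown hinge reaction has zero arm there).
Beam weight: 19.2 × 9.8 = 188.2 N down at 0.9 m → arm 0.9 m, τ = 188.2 × 0.9 = 169.4 N·m clockwise.
Load: 46.6 × 9.8 = 456.7 N down at 0.198 m → arm 0.198 m, τ = 456.7 × 0.198 = 90.43 N·m clockwise.
Toolbox: 16.4 × 9.8 = 160.7 N down at 1.12 m → arm 1.12 m, τ = 160.7 × 1.12 = 180 N·m clockwise.
Total clockwise load moment = 439.8 N·m.
The cable tension T acts at 1.48 m; only its component perpendicular to the beam, T sinθ, produces torque. sin 54.7° = 0.8161.
Στ = 0 ⇒ T × 1.48 × 0.8161 = 439.8 ⇒ T = 439.8 / 1.208 = 364 N.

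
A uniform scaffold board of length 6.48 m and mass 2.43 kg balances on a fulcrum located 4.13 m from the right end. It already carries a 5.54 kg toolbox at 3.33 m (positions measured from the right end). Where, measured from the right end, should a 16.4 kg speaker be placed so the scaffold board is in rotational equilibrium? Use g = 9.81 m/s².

x ≈ 4.53 m from the right end

About the fulcrum (at 4.13 m from the right end):
Beam weight: 2.43 × 9.81 = 23.84 N down at 3.24 m → arm 0.89 m, τ = 23.84 × 0.89 = 21.22 N·m clockwise.
Toolbox: 5.54 × 9.81 = 54.35 N down at 3.33 m → arm 0.8 m, τ = 54.35 × 0.8 = 43.48 N·m clockwise.
Net moment of existing loads = 64.7 N·m clockwise.
The speaker weighs 16.4 × 9.81 = 160.9 N and must supply an equal counterclockwise moment, so its lever arm about the fulcrum is 64.7 / 160.9 = 0.402 m.
That puts it at 4.13 + 0.402 = 4.53 m from the right end.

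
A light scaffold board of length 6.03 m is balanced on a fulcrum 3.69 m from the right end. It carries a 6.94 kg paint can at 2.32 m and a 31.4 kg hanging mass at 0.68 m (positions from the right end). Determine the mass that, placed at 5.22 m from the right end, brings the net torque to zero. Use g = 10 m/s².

Take moments about the fulcrum (at 3.69 m from the right end).
Paint can: 6.94 × 10 = 69.4 N down at 2.32 m → arm 1.37 m, τ = 69.4 × 1.37 = 95.08 N·m clockwise.
Hanging mass: 31.4 × 10 = 314 N down at 0.68 m → arm 3.01 m, τ = 314 × 3.01 = 945.1 N·m clockwise.
Net moment of known loads = 1040 N·m clockwise.
An unknown mass m at 5.22 m has arm 1.53 m; its moment is m·g·1.53 counterclockwise.
Balancing moments: m × 10 × 1.53 = 1040, giving m = 1040 / (10 × 1.53) = 68 kg.

m ≈ 68 kg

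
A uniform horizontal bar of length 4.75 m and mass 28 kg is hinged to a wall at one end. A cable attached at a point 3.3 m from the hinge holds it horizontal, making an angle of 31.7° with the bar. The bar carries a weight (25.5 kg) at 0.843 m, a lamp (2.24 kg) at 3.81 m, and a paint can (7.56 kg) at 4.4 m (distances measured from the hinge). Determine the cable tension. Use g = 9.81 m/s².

T ≈ 734 N

About the hinge:
Beam weight: 28 × 9.81 = 274.7 N down at 2.375 m → arm 2.375 m, τ = 274.7 × 2.375 = 652.4 N·m clockwise.
Weight: 25.5 × 9.81 = 250.2 N down at 0.843 m → arm 0.843 m, τ = 250.2 × 0.843 = 210.9 N·m clockwise.
Lamp: 2.24 × 9.81 = 21.97 N down at 3.81 m → arm 3.81 m, τ = 21.97 × 3.81 = 83.71 N·m clockwise.
Paint can: 7.56 × 9.81 = 74.16 N down at 4.4 m → arm 4.4 m, τ = 74.16 × 4.4 = 326.3 N·m clockwise.
Total clockwise load moment = 1273 N·m.
The cable tension T acts at 3.3 m; only its component perpendicular to the bar, T sinθ, produces torque. sin 31.7° = 0.5255.
Setting net torque to zero: T × 3.3 × 0.5255 = 1273 → T = 1273 / 1.734 = 734 N.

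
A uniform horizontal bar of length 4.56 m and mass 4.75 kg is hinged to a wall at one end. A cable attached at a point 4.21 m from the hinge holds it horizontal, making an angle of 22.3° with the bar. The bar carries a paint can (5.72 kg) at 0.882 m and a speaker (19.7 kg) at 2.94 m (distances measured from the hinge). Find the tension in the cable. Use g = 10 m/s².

T ≈ 462 N

Taking torques about the hinge:
Beam weight: 4.75 × 10 = 47.5 N down at 2.28 m → arm 2.28 m, τ = 47.5 × 2.28 = 108.3 N·m clockwise.
Paint can: 5.72 × 10 = 57.2 N down at 0.882 m → arm 0.882 m, τ = 57.2 × 0.882 = 50.45 N·m clockwise.
Speaker: 19.7 × 10 = 197 N down at 2.94 m → arm 2.94 m, τ = 197 × 2.94 = 579.2 N·m clockwise.
Total clockwise load moment = 738 N·m.
The cable tension T acts at 4.21 m; only its component perpendicular to the bar, T sinθ, produces torque. sin 22.3° = 0.3795.
Balancing moments: T × 4.21 × 0.3795 = 738, giving T = 738 / 1.598 = 462 N.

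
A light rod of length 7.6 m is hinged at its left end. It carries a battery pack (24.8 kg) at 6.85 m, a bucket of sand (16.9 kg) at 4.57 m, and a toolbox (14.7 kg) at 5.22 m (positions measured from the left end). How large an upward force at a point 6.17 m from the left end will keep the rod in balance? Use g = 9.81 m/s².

F ≈ 515 N

Sum moments about the left end (the unknown pivot reaction has zero arm there).
Battery pack: 24.8 × 9.81 = 243.3 N down at 6.85 m → arm 6.85 m, τ = 243.3 × 6.85 = 1667 N·m clockwise.
Bucket of sand: 16.9 × 9.81 = 165.8 N down at 4.57 m → arm 4.57 m, τ = 165.8 × 4.57 = 757.7 N·m clockwise.
Toolbox: 14.7 × 9.81 = 144.2 N down at 5.22 m → arm 5.22 m, τ = 144.2 × 5.22 = 752.7 N·m clockwise.
Net moment of the loads = 3177 N·m clockwise.
The upward force F acts at a point 6.17 m from the left end, arm 6.17 m, giving F × 6.17 counterclockwise.
Στ = 0 ⇒ F × 6.17 = 3177 ⇒ F = 3177 / 6.17 = 515 N.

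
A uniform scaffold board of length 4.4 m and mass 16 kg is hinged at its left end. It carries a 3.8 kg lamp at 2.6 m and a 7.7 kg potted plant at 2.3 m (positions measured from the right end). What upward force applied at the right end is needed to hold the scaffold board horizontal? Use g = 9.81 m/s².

Choose the left end as the axis so the unknown pivot reaction has zero arm there.
Beam weight: 16 × 9.81 = 157 N down at 2.2 m → arm 2.2 m, τ = 157 × 2.2 = 345.4 N·m clockwise.
Lamp: 3.8 × 9.81 = 37.28 N down at 2.6 m → arm 1.8 m, τ = 37.28 × 1.8 = 67.1 N·m clockwise.
Potted plant: 7.7 × 9.81 = 75.54 N down at 2.3 m → arm 2.1 m, τ = 75.54 × 2.1 = 158.6 N·m clockwise.
Net moment of the loads = 571.1 N·m clockwise.
The upward force F acts at the right end, arm 4.4 m, giving F × 4.4 counterclockwise.
Balancing moments: F × 4.4 = 571.1, giving F = 571.1 / 4.4 = 130 N.

F ≈ 130 N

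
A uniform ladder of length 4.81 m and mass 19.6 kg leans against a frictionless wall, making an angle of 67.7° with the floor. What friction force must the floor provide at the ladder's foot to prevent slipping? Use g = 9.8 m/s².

Take moments about the foot of the ladder.
Ladder weight 19.6×9.8 = 192.1 N acts at 2.405 m along the ladder; its horizontal arm is 2.405·cos67.7° = 0.9126 m → τ = 175.3 N·m clockwise.
Wall normal N acts horizontally at the top; its moment arm is the height L sinθ = 4.81·sin67.7° = 4.45 m, counterclockwise.
Balancing moments: N × 4.45 = 175.3, giving N = 39.4 N.
ΣFx = 0: friction at the foot balances the wall's push, so f = N_wall = 39.4 N.

f ≈ 39.4 N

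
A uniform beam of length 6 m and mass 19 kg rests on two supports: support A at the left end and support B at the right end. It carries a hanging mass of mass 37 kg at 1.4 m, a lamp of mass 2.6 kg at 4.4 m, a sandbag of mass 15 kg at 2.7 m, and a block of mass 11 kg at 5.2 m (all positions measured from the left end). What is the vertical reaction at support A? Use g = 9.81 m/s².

R_A ≈ 474 N

Take moments about support B.
Beam weight: 19 × 9.81 = 186.4 N down at 3 m → arm 3 m, τ = 186.4 × 3 = 559.2 N·m counterclockwise.
Hanging mass: 37 × 9.81 = 363 N down at 1.4 m → arm 4.6 m, τ = 363 × 4.6 = 1670 N·m counterclockwise.
Lamp: 2.6 × 9.81 = 25.51 N down at 4.4 m → arm 1.6 m, τ = 25.51 × 1.6 = 40.82 N·m counterclockwise.
Sandbag: 15 × 9.81 = 147.2 N down at 2.7 m → arm 3.3 m, τ = 147.2 × 3.3 = 485.8 N·m counterclockwise.
Block: 11 × 9.81 = 107.9 N down at 5.2 m → arm 0.8 m, τ = 107.9 × 0.8 = 86.32 N·m counterclockwise.
Net load moment about support B = 2842 N·m counterclockwise.
Reaction R at support A is upward at 0 m, arm 6 m → moment R × 6 clockwise.
Setting net torque to zero: R × 6 = 2842 → R = 474 N.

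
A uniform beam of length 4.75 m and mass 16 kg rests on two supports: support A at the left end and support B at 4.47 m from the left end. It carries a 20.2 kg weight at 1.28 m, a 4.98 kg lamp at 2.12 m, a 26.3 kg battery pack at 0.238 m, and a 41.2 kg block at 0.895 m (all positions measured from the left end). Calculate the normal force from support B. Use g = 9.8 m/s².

R_B ≈ 258 N

Taking torques about support A:
Beam weight: 16 × 9.8 = 156.8 N down at 2.375 m → arm 2.375 m, τ = 156.8 × 2.375 = 372.4 N·m clockwise.
Weight: 20.2 × 9.8 = 198 N down at 1.28 m → arm 1.28 m, τ = 198 × 1.28 = 253.4 N·m clockwise.
Lamp: 4.98 × 9.8 = 48.8 N down at 2.12 m → arm 2.12 m, τ = 48.8 × 2.12 = 103.5 N·m clockwise.
Battery pack: 26.3 × 9.8 = 257.7 N down at 0.238 m → arm 0.238 m, τ = 257.7 × 0.238 = 61.33 N·m clockwise.
Block: 41.2 × 9.8 = 403.8 N down at 0.895 m → arm 0.895 m, τ = 403.8 × 0.895 = 361.4 N·m clockwise.
Net load moment about support A = 1152 N·m clockwise.
Reaction R at support B is upward at 4.47 m, arm 4.47 m → moment R × 4.47 counterclockwise.
Στ = 0 ⇒ R × 4.47 = 1152 ⇒ R = 258 N.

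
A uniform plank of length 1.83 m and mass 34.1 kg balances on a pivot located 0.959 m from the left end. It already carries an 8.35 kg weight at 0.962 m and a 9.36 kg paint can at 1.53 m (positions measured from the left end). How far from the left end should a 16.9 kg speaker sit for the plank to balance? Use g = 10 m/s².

x ≈ 0.73 m from the left end

Take moments about the pivot (at 0.959 m from the left end).
Beam weight: 34.1 × 10 = 341 N down at 0.915 m → arm 0.044 m, τ = 341 × 0.044 = 15 N·m counterclockwise.
Weight: 8.35 × 10 = 83.5 N down at 0.962 m → arm 0.003 m, τ = 83.5 × 0.003 = 0.2505 N·m clockwise.
Paint can: 9.36 × 10 = 93.6 N down at 1.53 m → arm 0.571 m, τ = 93.6 × 0.571 = 53.45 N·m clockwise.
Net moment of existing loads = 38.7 N·m clockwise.
The speaker weighs 16.9 × 10 = 169 N and must supply an equal counterclockwise moment, so its lever arm about the pivot is 38.7 / 169 = 0.229 m.
That puts it at 0.959 − 0.229 = 0.73 m from the left end.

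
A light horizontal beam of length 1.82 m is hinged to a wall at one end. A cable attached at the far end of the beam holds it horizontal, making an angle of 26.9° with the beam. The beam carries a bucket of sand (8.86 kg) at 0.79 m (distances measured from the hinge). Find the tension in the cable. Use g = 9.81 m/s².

T ≈ 83.4 N

Taking torques about the hinge:
Bucket of sand: 8.86 × 9.81 = 86.92 N down at 0.79 m → arm 0.79 m, τ = 86.92 × 0.79 = 68.67 N·m clockwise.
Total clockwise load moment = 68.67 N·m.
The cable tension T acts at 1.82 m; only its component perpendicular to the beam, T sinθ, produces torque. sin 26.9° = 0.4524.
Στ = 0 ⇒ T × 1.82 × 0.4524 = 68.67 ⇒ T = 68.67 / 0.8234 = 83.4 N.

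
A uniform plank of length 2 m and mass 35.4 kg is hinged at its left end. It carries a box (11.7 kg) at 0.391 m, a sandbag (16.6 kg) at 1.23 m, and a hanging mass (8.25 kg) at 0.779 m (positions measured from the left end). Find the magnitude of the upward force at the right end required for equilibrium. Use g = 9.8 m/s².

Sum moments about the left end (the unknown pivot reaction has zero arm there).
Beam weight: 35.4 × 9.8 = 346.9 N down at 1 m → arm 1 m, τ = 346.9 × 1 = 346.9 N·m clockwise.
Box: 11.7 × 9.8 = 114.7 N down at 0.391 m → arm 0.391 m, τ = 114.7 × 0.391 = 44.85 N·m clockwise.
Sandbag: 16.6 × 9.8 = 162.7 N down at 1.23 m → arm 1.23 m, τ = 162.7 × 1.23 = 200.1 N·m clockwise.
Hanging mass: 8.25 × 9.8 = 80.85 N down at 0.779 m → arm 0.779 m, τ = 80.85 × 0.779 = 62.98 N·m clockwise.
Net moment of the loads = 654.8 N·m clockwise.
The upward force F acts at the right end, arm 2 m, giving F × 2 counterclockwise.
For rotational equilibrium, F × 2 = 654.8, so F = 654.8 / 2 = 327 N.

F ≈ 327 N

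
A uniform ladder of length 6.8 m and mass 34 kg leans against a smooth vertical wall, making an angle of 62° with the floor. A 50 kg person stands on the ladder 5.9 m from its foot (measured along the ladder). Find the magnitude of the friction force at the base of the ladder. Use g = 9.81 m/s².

Choose the foot of the ladder as the axis so the floor normal and friction both act there and drop out.
Ladder weight 34×9.81 = 333.5 N acts at 3.4 m along the ladder; its horizontal arm is 3.4·cos62° = 1.596 m → τ = 532.3 N·m clockwise.
Person: 50×9.81 = 490.5 N at 5.9 m → arm 2.77 m → τ = 1359 N·m clockwise.
Wall normal N acts horizontally at the top; its moment arm is the height L sinθ = 6.8·sin62° = 6.004 m, counterclockwise.
Balancing moments: N × 6.004 = 1891, giving N = 315 N.
ΣFx = 0: friction at the foot balances the wall's push, so f = N_wall = 315 N.

f ≈ 315 N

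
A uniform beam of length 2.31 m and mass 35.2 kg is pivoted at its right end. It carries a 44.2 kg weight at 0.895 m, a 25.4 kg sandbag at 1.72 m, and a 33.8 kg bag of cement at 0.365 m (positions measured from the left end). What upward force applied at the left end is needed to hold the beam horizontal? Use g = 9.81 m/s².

F ≈ 781 N

Taking torques about the right end:
Beam weight: 35.2 × 9.81 = 345.3 N down at 1.155 m → arm 1.155 m, τ = 345.3 × 1.155 = 398.8 N·m counterclockwise.
Weight: 44.2 × 9.81 = 433.6 N down at 0.895 m → arm 1.415 m, τ = 433.6 × 1.415 = 613.5 N·m counterclockwise.
Sandbag: 25.4 × 9.81 = 249.2 N down at 1.72 m → arm 0.59 m, τ = 249.2 × 0.59 = 147 N·m counterclockwise.
Bag of cement: 33.8 × 9.81 = 331.6 N down at 0.365 m → arm 1.945 m, τ = 331.6 × 1.945 = 645 N·m counterclockwise.
Net moment of the loads = 1804 N·m counterclockwise.
The upward force F acts at the left end, arm 2.31 m, giving F × 2.31 clockwise.
Setting net torque to zero: F × 2.31 = 1804 → F = 1804 / 2.31 = 781 N.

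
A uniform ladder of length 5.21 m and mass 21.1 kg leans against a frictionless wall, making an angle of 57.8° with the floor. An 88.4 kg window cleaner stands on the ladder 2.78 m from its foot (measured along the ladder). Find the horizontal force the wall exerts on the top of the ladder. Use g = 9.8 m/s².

Take moments about the foot of the ladder.
Ladder weight 21.1×9.8 = 206.8 N acts at 2.605 m along the ladder; its horizontal arm is 2.605·cos57.8° = 1.388 m → τ = 287 N·m clockwise.
Window cleaner: 88.4×9.8 = 866.3 N at 2.78 m → arm 1.481 m → τ = 1283 N·m clockwise.
Wall normal N acts horizontally at the top; its moment arm is the height L sinθ = 5.21·sin57.8° = 4.409 m, counterclockwise.
Στ = 0 ⇒ N × 4.409 = 1570 ⇒ N = 356 N.

N_wall ≈ 356 N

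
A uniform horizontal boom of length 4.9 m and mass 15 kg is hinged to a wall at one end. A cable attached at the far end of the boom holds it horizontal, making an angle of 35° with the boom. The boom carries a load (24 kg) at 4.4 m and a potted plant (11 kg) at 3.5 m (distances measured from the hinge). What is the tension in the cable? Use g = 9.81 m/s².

T ≈ 631 N

Sum moments about the hinge (the unknown hinge reaction has zero arm there).
Beam weight: 15 × 9.81 = 147.2 N down at 2.45 m → arm 2.45 m, τ = 147.2 × 2.45 = 360.6 N·m clockwise.
Load: 24 × 9.81 = 235.4 N down at 4.4 m → arm 4.4 m, τ = 235.4 × 4.4 = 1036 N·m clockwise.
Potted plant: 11 × 9.81 = 107.9 N down at 3.5 m → arm 3.5 m, τ = 107.9 × 3.5 = 377.7 N·m clockwise.
Total clockwise load moment = 1774 N·m.
The cable tension T acts at 4.9 m; only its component perpendicular to the boom, T sinθ, produces torque. sin 35° = 0.5736.
Balancing moments: T × 4.9 × 0.5736 = 1774, giving T = 1774 / 2.811 = 631 N.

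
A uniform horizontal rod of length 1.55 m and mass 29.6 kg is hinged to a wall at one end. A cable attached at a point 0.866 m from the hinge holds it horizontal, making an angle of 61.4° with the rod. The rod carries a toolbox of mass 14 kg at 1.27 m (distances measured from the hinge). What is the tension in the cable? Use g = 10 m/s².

T ≈ 536 N

Sum moments about the hinge (the unknown hinge reaction has zero arm there).
Beam weight: 29.6 × 10 = 296 N down at 0.775 m → arm 0.775 m, τ = 296 × 0.775 = 229.4 N·m clockwise.
Toolbox: 14 × 10 = 140 N down at 1.27 m → arm 1.27 m, τ = 140 × 1.27 = 177.8 N·m clockwise.
Total clockwise load moment = 407.2 N·m.
The cable tension T acts at 0.866 m; only its component perpendicular to the rod, T sinθ, produces torque. sin 61.4° = 0.878.
Στ = 0 ⇒ T × 0.866 × 0.878 = 407.2 ⇒ T = 407.2 / 0.7603 = 536 N.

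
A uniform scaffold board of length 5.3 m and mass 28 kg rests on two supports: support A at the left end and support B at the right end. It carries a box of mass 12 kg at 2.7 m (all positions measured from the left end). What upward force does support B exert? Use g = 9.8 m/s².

About support A:
Beam weight: 28 × 9.8 = 274.4 N down at 2.65 m → arm 2.65 m, τ = 274.4 × 2.65 = 727.2 N·m clockwise.
Box: 12 × 9.8 = 117.6 N down at 2.7 m → arm 2.7 m, τ = 117.6 × 2.7 = 317.5 N·m clockwise.
Net load moment about support A = 1045 N·m clockwise.
Reaction R at support B is upward at 5.3 m, arm 5.3 m → moment R × 5.3 counterclockwise.
Setting net torque to zero: R × 5.3 = 1045 → R = 197 N.

R_B ≈ 197 N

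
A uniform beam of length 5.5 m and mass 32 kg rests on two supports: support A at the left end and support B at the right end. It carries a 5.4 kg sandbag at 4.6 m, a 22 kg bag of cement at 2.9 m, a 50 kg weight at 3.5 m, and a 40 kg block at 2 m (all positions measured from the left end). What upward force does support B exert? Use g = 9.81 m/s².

R_B ≈ 770 N

Sum moments about support A (its reaction then has zero moment arm).
Beam weight: 32 × 9.81 = 313.9 N down at 2.75 m → arm 2.75 m, τ = 313.9 × 2.75 = 863.2 N·m clockwise.
Sandbag: 5.4 × 9.81 = 52.97 N down at 4.6 m → arm 4.6 m, τ = 52.97 × 4.6 = 243.7 N·m clockwise.
Bag of cement: 22 × 9.81 = 215.8 N down at 2.9 m → arm 2.9 m, τ = 215.8 × 2.9 = 625.8 N·m clockwise.
Weight: 50 × 9.81 = 490.5 N down at 3.5 m → arm 3.5 m, τ = 490.5 × 3.5 = 1717 N·m clockwise.
Block: 40 × 9.81 = 392.4 N down at 2 m → arm 2 m, τ = 392.4 × 2 = 784.8 N·m clockwise.
Net load moment about support A = 4234 N·m clockwise.
Reaction R at support B is upward at 5.5 m, arm 5.5 m → moment R × 5.5 counterclockwise.
Balancing moments: R × 5.5 = 4234, giving R = 770 N.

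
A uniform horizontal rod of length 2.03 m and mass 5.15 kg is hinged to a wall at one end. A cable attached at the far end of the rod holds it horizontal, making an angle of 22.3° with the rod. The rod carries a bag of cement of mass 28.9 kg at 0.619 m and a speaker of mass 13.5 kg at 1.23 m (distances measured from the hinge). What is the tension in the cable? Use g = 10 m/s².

T ≈ 516 N

Sum moments about the hinge (the unknown hinge reaction has zero arm there).
Beam weight: 5.15 × 10 = 51.5 N down at 1.015 m → arm 1.015 m, τ = 51.5 × 1.015 = 52.27 N·m clockwise.
Bag of cement: 28.9 × 10 = 289 N down at 0.619 m → arm 0.619 m, τ = 289 × 0.619 = 178.9 N·m clockwise.
Speaker: 13.5 × 10 = 135 N down at 1.23 m → arm 1.23 m, τ = 135 × 1.23 = 166.1 N·m clockwise.
Total clockwise load moment = 397.3 N·m.
The cable tension T acts at 2.03 m; only its component perpendicular to the rod, T sinθ, produces torque. sin 22.3° = 0.3795.
Balancing moments: T × 2.03 × 0.3795 = 397.3, giving T = 397.3 / 0.7704 = 516 N.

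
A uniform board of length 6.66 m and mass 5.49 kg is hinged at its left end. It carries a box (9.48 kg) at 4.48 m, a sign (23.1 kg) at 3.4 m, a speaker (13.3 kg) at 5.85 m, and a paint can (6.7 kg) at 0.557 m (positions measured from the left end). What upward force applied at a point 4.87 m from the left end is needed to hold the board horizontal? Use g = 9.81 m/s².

Sum moments about the left end (the unknown pivot reaction has zero arm there).
Beam weight: 5.49 × 9.81 = 53.86 N down at 3.33 m → arm 3.33 m, τ = 53.86 × 3.33 = 179.4 N·m clockwise.
Box: 9.48 × 9.81 = 93 N down at 4.48 m → arm 4.48 m, τ = 93 × 4.48 = 416.6 N·m clockwise.
Sign: 23.1 × 9.81 = 226.6 N down at 3.4 m → arm 3.4 m, τ = 226.6 × 3.4 = 770.4 N·m clockwise.
Speaker: 13.3 × 9.81 = 130.5 N down at 5.85 m → arm 5.85 m, τ = 130.5 × 5.85 = 763.4 N·m clockwise.
Paint can: 6.7 × 9.81 = 65.73 N down at 0.557 m → arm 0.557 m, τ = 65.73 × 0.557 = 36.61 N·m clockwise.
Net moment of the loads = 2166 N·m clockwise.
The upward force F acts at a point 4.87 m from the left end, arm 4.87 m, giving F × 4.87 counterclockwise.
Στ = 0 ⇒ F × 4.87 = 2166 ⇒ F = 2166 / 4.87 = 445 N.

F ≈ 445 N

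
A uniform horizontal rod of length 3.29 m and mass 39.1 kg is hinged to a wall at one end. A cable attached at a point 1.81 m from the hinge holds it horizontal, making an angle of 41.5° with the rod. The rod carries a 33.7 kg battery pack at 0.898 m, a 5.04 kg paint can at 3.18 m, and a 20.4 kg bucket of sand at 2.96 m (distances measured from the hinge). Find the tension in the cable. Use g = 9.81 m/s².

Taking torques about the hinge:
Beam weight: 39.1 × 9.81 = 383.6 N down at 1.645 m → arm 1.645 m, τ = 383.6 × 1.645 = 631 N·m clockwise.
Battery pack: 33.7 × 9.81 = 330.6 N down at 0.898 m → arm 0.898 m, τ = 330.6 × 0.898 = 296.9 N·m clockwise.
Paint can: 5.04 × 9.81 = 49.44 N down at 3.18 m → arm 3.18 m, τ = 49.44 × 3.18 = 157.2 N·m clockwise.
Bucket of sand: 20.4 × 9.81 = 200.1 N down at 2.96 m → arm 2.96 m, τ = 200.1 × 2.96 = 592.3 N·m clockwise.
Total clockwise load moment = 1677 N·m.
The cable tension T acts at 1.81 m; only its component perpendicular to the rod, T sinθ, produces torque. sin 41.5° = 0.6626.
Balancing moments: T × 1.81 × 0.6626 = 1677, giving T = 1677 / 1.199 = 1400 N.

T ≈ 1400 N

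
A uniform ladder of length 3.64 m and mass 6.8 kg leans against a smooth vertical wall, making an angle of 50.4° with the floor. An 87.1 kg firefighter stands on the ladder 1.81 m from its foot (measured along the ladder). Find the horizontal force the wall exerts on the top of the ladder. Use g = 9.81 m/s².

N_wall ≈ 379 N

About the foot of the ladder:
Ladder weight 6.8×9.81 = 66.71 N acts at 1.82 m along the ladder; its horizontal arm is 1.82·cos50.4° = 1.16 m → τ = 77.38 N·m clockwise.
Firefighter: 87.1×9.81 = 854.5 N at 1.81 m → arm 1.154 m → τ = 986.1 N·m clockwise.
Wall normal N acts horizontally at the top; its moment arm is the height L sinθ = 3.64·sin50.4° = 2.805 m, counterclockwise.
For rotational equilibrium, N × 2.805 = 1063, so N = 379 N.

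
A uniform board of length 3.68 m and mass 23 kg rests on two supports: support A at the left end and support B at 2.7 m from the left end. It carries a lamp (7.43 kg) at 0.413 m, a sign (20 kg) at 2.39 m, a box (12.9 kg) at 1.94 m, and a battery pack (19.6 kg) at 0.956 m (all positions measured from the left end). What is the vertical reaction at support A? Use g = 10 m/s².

R_A ≈ 322 N

About support B:
Beam weight: 23 × 10 = 230 N down at 1.84 m → arm 0.86 m, τ = 230 × 0.86 = 197.8 N·m counterclockwise.
Lamp: 7.43 × 10 = 74.3 N down at 0.413 m → arm 2.287 m, τ = 74.3 × 2.287 = 169.9 N·m counterclockwise.
Sign: 20 × 10 = 200 N down at 2.39 m → arm 0.31 m, τ = 200 × 0.31 = 62 N·m counterclockwise.
Box: 12.9 × 10 = 129 N down at 1.94 m → arm 0.76 m, τ = 129 × 0.76 = 98.04 N·m counterclockwise.
Battery pack: 19.6 × 10 = 196 N down at 0.956 m → arm 1.744 m, τ = 196 × 1.744 = 341.8 N·m counterclockwise.
Net load moment about support B = 869.5 N·m counterclockwise.
Reaction R at support A is upward at 0 m, arm 2.7 m → moment R × 2.7 clockwise.
Στ = 0 ⇒ R × 2.7 = 869.5 ⇒ R = 322 N.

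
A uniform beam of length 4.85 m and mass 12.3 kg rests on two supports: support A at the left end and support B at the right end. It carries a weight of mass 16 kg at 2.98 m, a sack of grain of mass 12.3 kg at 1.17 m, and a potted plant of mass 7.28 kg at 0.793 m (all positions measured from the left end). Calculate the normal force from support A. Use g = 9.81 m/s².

Taking torques about support B:
Beam weight: 12.3 × 9.81 = 120.7 N down at 2.425 m → arm 2.425 m, τ = 120.7 × 2.425 = 292.7 N·m counterclockwise.
Weight: 16 × 9.81 = 157 N down at 2.98 m → arm 1.87 m, τ = 157 × 1.87 = 293.6 N·m counterclockwise.
Sack of grain: 12.3 × 9.81 = 120.7 N down at 1.17 m → arm 3.68 m, τ = 120.7 × 3.68 = 444.2 N·m counterclockwise.
Potted plant: 7.28 × 9.81 = 71.42 N down at 0.793 m → arm 4.057 m, τ = 71.42 × 4.057 = 289.8 N·m counterclockwise.
Net load moment about support B = 1320 N·m counterclockwise.
Reaction R at support A is upward at 0 m, arm 4.85 m → moment R × 4.85 clockwise.
Balancing moments: R × 4.85 = 1320, giving R = 272 N.

R_A ≈ 272 N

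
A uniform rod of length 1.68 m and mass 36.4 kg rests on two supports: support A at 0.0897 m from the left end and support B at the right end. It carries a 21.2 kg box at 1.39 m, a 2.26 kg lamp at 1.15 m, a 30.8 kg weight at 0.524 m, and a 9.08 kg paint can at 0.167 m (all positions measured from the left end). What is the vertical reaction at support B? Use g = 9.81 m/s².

R_B ≈ 440 N

About support A:
Beam weight: 36.4 × 9.81 = 357.1 N down at 0.84 m → arm 0.7503 m, τ = 357.1 × 0.7503 = 267.9 N·m clockwise.
Box: 21.2 × 9.81 = 208 N down at 1.39 m → arm 1.3 m, τ = 208 × 1.3 = 270.4 N·m clockwise.
Lamp: 2.26 × 9.81 = 22.17 N down at 1.15 m → arm 1.06 m, τ = 22.17 × 1.06 = 23.5 N·m clockwise.
Weight: 30.8 × 9.81 = 302.1 N down at 0.524 m → arm 0.4343 m, τ = 302.1 × 0.4343 = 131.2 N·m clockwise.
Paint can: 9.08 × 9.81 = 89.07 N down at 0.167 m → arm 0.0773 m, τ = 89.07 × 0.0773 = 6.885 N·m clockwise.
Net load moment about support A = 699.9 N·m clockwise.
Reaction R at support B is upward at 1.68 m, arm 1.59 m → moment R × 1.59 counterclockwise.
Στ = 0 ⇒ R × 1.59 = 699.9 ⇒ R = 440 N.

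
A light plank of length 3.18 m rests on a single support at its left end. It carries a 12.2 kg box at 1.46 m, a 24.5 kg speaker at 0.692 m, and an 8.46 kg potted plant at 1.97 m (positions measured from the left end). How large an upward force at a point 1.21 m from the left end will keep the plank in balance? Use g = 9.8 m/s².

Taking torques about the left end:
Box: 12.2 × 9.8 = 119.6 N down at 1.46 m → arm 1.46 m, τ = 119.6 × 1.46 = 174.6 N·m clockwise.
Speaker: 24.5 × 9.8 = 240.1 N down at 0.692 m → arm 0.692 m, τ = 240.1 × 0.692 = 166.1 N·m clockwise.
Potted plant: 8.46 × 9.8 = 82.91 N down at 1.97 m → arm 1.97 m, τ = 82.91 × 1.97 = 163.3 N·m clockwise.
Net moment of the loads = 504 N·m clockwise.
The upward force F acts at a point 1.21 m from the left end, arm 1.21 m, giving F × 1.21 counterclockwise.
Balancing moments: F × 1.21 = 504, giving F = 504 / 1.21 = 417 N.

F ≈ 417 N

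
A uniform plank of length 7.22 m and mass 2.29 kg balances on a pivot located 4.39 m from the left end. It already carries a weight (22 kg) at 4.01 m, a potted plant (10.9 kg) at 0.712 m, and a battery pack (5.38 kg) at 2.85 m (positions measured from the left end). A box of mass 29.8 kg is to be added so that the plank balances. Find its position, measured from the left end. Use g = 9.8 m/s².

x ≈ 6.35 m from the left end

Taking torques about the pivot (at 4.39 m from the left end):
Beam weight: 2.29 × 9.8 = 22.44 N down at 3.61 m → arm 0.78 m, τ = 22.44 × 0.78 = 17.5 N·m counterclockwise.
Weight: 22 × 9.8 = 215.6 N down at 4.01 m → arm 0.38 m, τ = 215.6 × 0.38 = 81.93 N·m counterclockwise.
Potted plant: 10.9 × 9.8 = 106.8 N down at 0.712 m → arm 3.678 m, τ = 106.8 × 3.678 = 392.8 N·m counterclockwise.
Battery pack: 5.38 × 9.8 = 52.72 N down at 2.85 m → arm 1.54 m, τ = 52.72 × 1.54 = 81.19 N·m counterclockwise.
Net moment of existing loads = 573.4 N·m counterclockwise.
The box weighs 29.8 × 9.8 = 292 N and must supply an equal clockwise moment, so its lever arm about the pivot is 573.4 / 292 = 1.96 m.
That puts it at 4.39 + 1.96 = 6.35 m from the left end.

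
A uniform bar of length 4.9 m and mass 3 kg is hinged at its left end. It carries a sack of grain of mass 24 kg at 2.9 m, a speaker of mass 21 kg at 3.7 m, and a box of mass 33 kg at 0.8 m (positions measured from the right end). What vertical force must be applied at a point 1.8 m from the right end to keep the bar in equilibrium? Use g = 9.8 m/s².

F ≈ 682 N

Choose the left end as the axis so the unknown pivot reaction has zero arm there.
Beam weight: 3 × 9.8 = 29.4 N down at 2.45 m → arm 2.45 m, τ = 29.4 × 2.45 = 72.03 N·m clockwise.
Sack of grain: 24 × 9.8 = 235.2 N down at 2.9 m → arm 2 m, τ = 235.2 × 2 = 470.4 N·m clockwise.
Speaker: 21 × 9.8 = 205.8 N down at 3.7 m → arm 1.2 m, τ = 205.8 × 1.2 = 247 N·m clockwise.
Box: 33 × 9.8 = 323.4 N down at 0.8 m → arm 4.1 m, τ = 323.4 × 4.1 = 1326 N·m clockwise.
Net moment of the loads = 2115 N·m clockwise.
The upward force F acts at a point 1.8 m from the right end, arm 3.1 m, giving F × 3.1 counterclockwise.
For rotational equilibrium, F × 3.1 = 2115, so F = 2115 / 3.1 = 682 N.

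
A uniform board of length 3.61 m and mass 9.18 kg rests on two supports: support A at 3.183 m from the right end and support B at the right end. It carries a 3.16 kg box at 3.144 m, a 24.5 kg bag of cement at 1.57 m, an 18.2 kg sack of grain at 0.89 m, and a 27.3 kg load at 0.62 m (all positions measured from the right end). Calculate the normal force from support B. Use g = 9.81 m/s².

R_B ≈ 505 N

Choose support A as the axis so its reaction then has zero moment arm.
Beam weight: 9.18 × 9.81 = 90.06 N down at 1.805 m → arm 1.378 m, τ = 90.06 × 1.378 = 124.1 N·m clockwise.
Box: 3.16 × 9.81 = 31 N down at 3.144 m → arm 0.039 m, τ = 31 × 0.039 = 1.209 N·m clockwise.
Bag of cement: 24.5 × 9.81 = 240.3 N down at 1.57 m → arm 1.613 m, τ = 240.3 × 1.613 = 387.6 N·m clockwise.
Sack of grain: 18.2 × 9.81 = 178.5 N down at 0.89 m → arm 2.293 m, τ = 178.5 × 2.293 = 409.3 N·m clockwise.
Load: 27.3 × 9.81 = 267.8 N down at 0.62 m → arm 2.563 m, τ = 267.8 × 2.563 = 686.4 N·m clockwise.
Net load moment about support A = 1609 N·m clockwise.
Reaction R at support B is upward at 0 m, arm 3.183 m → moment R × 3.183 counterclockwise.
Setting net torque to zero: R × 3.183 = 1609 → R = 505 N.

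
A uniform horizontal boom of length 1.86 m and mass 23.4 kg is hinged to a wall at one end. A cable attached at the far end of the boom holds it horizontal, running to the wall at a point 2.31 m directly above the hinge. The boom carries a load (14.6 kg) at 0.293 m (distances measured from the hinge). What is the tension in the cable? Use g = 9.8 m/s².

Taking torques about the hinge:
Beam weight: 23.4 × 9.8 = 229.3 N down at 0.93 m → arm 0.93 m, τ = 229.3 × 0.93 = 213.2 N·m clockwise.
Load: 14.6 × 9.8 = 143.1 N down at 0.293 m → arm 0.293 m, τ = 143.1 × 0.293 = 41.93 N·m clockwise.
Total clockwise load moment = 255.1 N·m.
The cable tension T acts at 1.86 m; only its component perpendicular to the boom, T sinθ, produces torque. sinθ = h/√(h²+d²) = 2.31/√(2.31²+1.86²) = 0.7789.
Balancing moments: T × 1.86 × 0.7789 = 255.1, giving T = 255.1 / 1.449 = 176 N.

T ≈ 176 N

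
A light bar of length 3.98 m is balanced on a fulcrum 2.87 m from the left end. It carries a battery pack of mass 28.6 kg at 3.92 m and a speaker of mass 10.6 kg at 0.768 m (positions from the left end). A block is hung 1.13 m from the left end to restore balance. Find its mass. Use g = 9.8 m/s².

Taking torques about the fulcrum (at 2.87 m from the left end):
Battery pack: 28.6 × 9.8 = 280.3 N down at 3.92 m → arm 1.05 m, τ = 280.3 × 1.05 = 294.3 N·m clockwise.
Speaker: 10.6 × 9.8 = 103.9 N down at 0.768 m → arm 2.102 m, τ = 103.9 × 2.102 = 218.4 N·m counterclockwise.
Net moment of known loads = 75.9 N·m clockwise.
An unknown mass m at 1.13 m has arm 1.74 m; its moment is m·g·1.74 counterclockwise.
For rotational equilibrium, m × 9.8 × 1.74 = 75.9, so m = 75.9 / (9.8 × 1.74) = 4.45 kg.

m ≈ 4.45 kg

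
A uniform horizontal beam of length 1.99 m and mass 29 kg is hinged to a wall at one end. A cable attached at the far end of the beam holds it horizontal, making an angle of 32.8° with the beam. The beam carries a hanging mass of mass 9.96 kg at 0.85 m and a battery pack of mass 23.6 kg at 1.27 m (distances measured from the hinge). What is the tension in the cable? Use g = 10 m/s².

Take moments about the hinge.
Beam weight: 29 × 10 = 290 N down at 0.995 m → arm 0.995 m, τ = 290 × 0.995 = 288.6 N·m clockwise.
Hanging mass: 9.96 × 10 = 99.6 N down at 0.85 m → arm 0.85 m, τ = 99.6 × 0.85 = 84.66 N·m clockwise.
Battery pack: 23.6 × 10 = 236 N down at 1.27 m → arm 1.27 m, τ = 236 × 1.27 = 299.7 N·m clockwise.
Total clockwise load moment = 673 N·m.
The cable tension T acts at 1.99 m; only its component perpendicular to the beam, T sinθ, produces torque. sin 32.8° = 0.5417.
Στ = 0 ⇒ T × 1.99 × 0.5417 = 673 ⇒ T = 673 / 1.078 = 624 N.

T ≈ 624 N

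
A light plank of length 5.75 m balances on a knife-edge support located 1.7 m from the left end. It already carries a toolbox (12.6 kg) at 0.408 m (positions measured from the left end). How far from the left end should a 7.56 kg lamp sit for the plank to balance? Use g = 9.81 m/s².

Sum moments about the knife-edge support (at 1.7 m from the left end) (the support reaction has zero arm there).
Toolbox: 12.6 × 9.81 = 123.6 N down at 0.408 m → arm 1.292 m, τ = 123.6 × 1.292 = 159.7 N·m counterclockwise.
Net moment of existing loads = 159.7 N·m counterclockwise.
The lamp weighs 7.56 × 9.81 = 74.16 N and must supply an equal clockwise moment, so its lever arm about the knife-edge support is 159.7 / 74.16 = 2.15 m.
That puts it at 1.7 + 2.15 = 3.85 m from the left end.

x ≈ 3.85 m from the left end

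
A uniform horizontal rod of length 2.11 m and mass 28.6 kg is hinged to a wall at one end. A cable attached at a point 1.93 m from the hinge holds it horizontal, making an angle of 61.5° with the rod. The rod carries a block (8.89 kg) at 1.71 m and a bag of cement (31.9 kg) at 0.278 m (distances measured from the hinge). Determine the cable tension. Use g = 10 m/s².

Take moments about the hinge.
Beam weight: 28.6 × 10 = 286 N down at 1.055 m → arm 1.055 m, τ = 286 × 1.055 = 301.7 N·m clockwise.
Block: 8.89 × 10 = 88.9 N down at 1.71 m → arm 1.71 m, τ = 88.9 × 1.71 = 152 N·m clockwise.
Bag of cement: 31.9 × 10 = 319 N down at 0.278 m → arm 0.278 m, τ = 319 × 0.278 = 88.68 N·m clockwise.
Total clockwise load moment = 542.4 N·m.
The cable tension T acts at 1.93 m; only its component perpendicular to the rod, T sinθ, produces torque. sin 61.5° = 0.8788.
Setting net torque to zero: T × 1.93 × 0.8788 = 542.4 → T = 542.4 / 1.696 = 320 N.

T ≈ 320 N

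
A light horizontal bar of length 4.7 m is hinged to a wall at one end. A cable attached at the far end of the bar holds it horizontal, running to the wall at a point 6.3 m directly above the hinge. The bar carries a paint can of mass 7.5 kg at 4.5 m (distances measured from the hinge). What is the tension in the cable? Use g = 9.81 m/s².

Taking torques about the hinge:
Paint can: 7.5 × 9.81 = 73.58 N down at 4.5 m → arm 4.5 m, τ = 73.58 × 4.5 = 331.1 N·m clockwise.
Total clockwise load moment = 331.1 N·m.
The cable tension T acts at 4.7 m; only its component perpendicular to the bar, T sinθ, produces torque. sinθ = h/√(h²+d²) = 6.3/√(6.3²+4.7²) = 0.8015.
Setting net torque to zero: T × 4.7 × 0.8015 = 331.1 → T = 331.1 / 3.767 = 87.9 N.

T ≈ 87.9 N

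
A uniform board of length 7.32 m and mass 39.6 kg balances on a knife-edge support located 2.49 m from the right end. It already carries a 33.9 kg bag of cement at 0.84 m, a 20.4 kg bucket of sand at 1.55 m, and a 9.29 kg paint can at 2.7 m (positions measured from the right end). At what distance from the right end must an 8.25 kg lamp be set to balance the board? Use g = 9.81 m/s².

Choose the knife-edge support (at 2.49 m from the right end) as the axis so the support reaction has zero arm there.
Beam weight: 39.6 × 9.81 = 388.5 N down at 3.66 m → arm 1.17 m, τ = 388.5 × 1.17 = 454.5 N·m counterclockwise.
Bag of cement: 33.9 × 9.81 = 332.6 N down at 0.84 m → arm 1.65 m, τ = 332.6 × 1.65 = 548.8 N·m clockwise.
Bucket of sand: 20.4 × 9.81 = 200.1 N down at 1.55 m → arm 0.94 m, τ = 200.1 × 0.94 = 188.1 N·m clockwise.
Paint can: 9.29 × 9.81 = 91.13 N down at 2.7 m → arm 0.21 m, τ = 91.13 × 0.21 = 19.14 N·m counterclockwise.
Net moment of existing loads = 263.3 N·m clockwise.
The lamp weighs 8.25 × 9.81 = 80.93 N and must supply an equal counterclockwise moment, so its lever arm about the knife-edge support is 263.3 / 80.93 = 3.25 m.
That puts it at 2.49 + 3.25 = 5.74 m from the right end.

x ≈ 5.74 m from the right end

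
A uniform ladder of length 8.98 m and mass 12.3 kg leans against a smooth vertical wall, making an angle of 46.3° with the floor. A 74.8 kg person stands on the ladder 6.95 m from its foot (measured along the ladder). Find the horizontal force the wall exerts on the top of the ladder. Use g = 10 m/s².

Sum moments about the foot of the ladder (the floor normal and friction both act there and drop out).
Ladder weight 12.3×10 = 123 N acts at 4.49 m along the ladder; its horizontal arm is 4.49·cos46.3° = 3.102 m → τ = 381.5 N·m clockwise.
Person: 74.8×10 = 748 N at 6.95 m → arm 4.802 m → τ = 3592 N·m clockwise.
Wall normal N acts horizontally at the top; its moment arm is the height L sinθ = 8.98·sin46.3° = 6.492 m, counterclockwise.
For rotational equilibrium, N × 6.492 = 3974, so N = 612 N.

N_wall ≈ 612 N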